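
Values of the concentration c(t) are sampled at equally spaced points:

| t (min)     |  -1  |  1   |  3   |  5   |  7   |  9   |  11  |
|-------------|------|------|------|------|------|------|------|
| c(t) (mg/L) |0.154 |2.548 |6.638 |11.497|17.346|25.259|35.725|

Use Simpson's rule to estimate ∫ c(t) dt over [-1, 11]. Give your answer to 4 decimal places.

160.7087

h = 2, n = 6.
(h/3)·[y₀ + 4y₁ + 2y₂ + 4y₃ + 2y₄ + 4y₅ + y₆] = 0.666667·(241.063) = 160.7087.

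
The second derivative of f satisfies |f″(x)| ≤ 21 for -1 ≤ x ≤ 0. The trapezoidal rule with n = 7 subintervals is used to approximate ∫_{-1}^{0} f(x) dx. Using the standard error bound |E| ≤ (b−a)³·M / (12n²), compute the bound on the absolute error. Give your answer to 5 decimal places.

|E| ≤ (1)³·21 / (12·7²) = 21/588 = 0.03571.

0.03571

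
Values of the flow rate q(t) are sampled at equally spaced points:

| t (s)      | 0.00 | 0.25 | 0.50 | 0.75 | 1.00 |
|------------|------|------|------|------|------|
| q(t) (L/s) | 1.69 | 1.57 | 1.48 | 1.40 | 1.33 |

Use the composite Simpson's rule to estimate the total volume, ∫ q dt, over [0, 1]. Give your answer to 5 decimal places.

h = 0.25, n = 4.
(h/3)·[y₀ + 4y₁ + 2y₂ + 4y₃ + y₄] = 0.083333·(17.86) = 1.48833.

1.48833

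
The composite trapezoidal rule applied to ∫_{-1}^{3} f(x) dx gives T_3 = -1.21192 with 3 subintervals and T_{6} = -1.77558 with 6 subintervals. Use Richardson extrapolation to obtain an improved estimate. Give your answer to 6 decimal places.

R = (4·T_{6} − T_3) / 3 = (4·(-1.77558) − (-1.21192))/3 = (-5.89040)/3 = -1.963467.

-1.963467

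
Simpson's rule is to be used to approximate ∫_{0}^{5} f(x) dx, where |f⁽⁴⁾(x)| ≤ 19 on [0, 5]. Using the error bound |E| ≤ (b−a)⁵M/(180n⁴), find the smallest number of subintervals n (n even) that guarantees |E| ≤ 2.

Need 59375/(180n⁴) ≤ 2.
n⁴ ≥ 59375/(180·2) = 164.931 ⇒ n ≥ 3.5836, so the smallest even n is 4. (n must be even for Simpson's rule.)

4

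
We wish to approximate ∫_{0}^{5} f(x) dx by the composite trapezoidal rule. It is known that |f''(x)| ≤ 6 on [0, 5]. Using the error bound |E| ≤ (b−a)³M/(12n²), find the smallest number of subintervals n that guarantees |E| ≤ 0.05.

36

Need 750/(12n²) ≤ 0.05.
n² ≥ 750/(12·0.05) = 1250 ⇒ n ≥ 35.3553, so the smallest n is 36.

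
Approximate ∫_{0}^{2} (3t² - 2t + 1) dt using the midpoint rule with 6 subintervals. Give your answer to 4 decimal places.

h = (2 − 0)/6 = 0.333333.
Midpoints m₁,…,m₆ = 0.166667, 0.5, 0.833333, 1.166667, 1.5, 1.833333.
f(m₁)=0.75, f(m₂)=0.75, f(m₃)=1.416667, f(m₄)=2.75, f(m₅)=4.75, f(m₆)=7.416667.
h·[f(m₁) + f(m₂) + f(m₃) + f(m₄) + f(m₅) + f(m₆)] = 0.333333·(17.833333) = 5.9444.

5.9444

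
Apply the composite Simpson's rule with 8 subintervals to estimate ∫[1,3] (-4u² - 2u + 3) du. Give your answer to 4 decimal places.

-36.6667

h = (3 − 1)/8 = 0.25.
Nodes u₀,…,u₈ = 1, 1.25, 1.5, 1.75, 2, 2.25, 2.5, 2.75, 3.
f(u) = -4u² - 2u + 3: f₀=-3, f₁=-5.75, f₂=-9, f₃=-12.75, f₄=-17, f₅=-21.75, f₆=-27, f₇=-32.75, f₈=-39.
(h/3)·[f₀ + 4f₁ + 2f₂ + 4f₃ + 2f₄ + 4f₅ + 2f₆ + 4f₇ + f₈] = 0.083333·(-440) = -36.6667.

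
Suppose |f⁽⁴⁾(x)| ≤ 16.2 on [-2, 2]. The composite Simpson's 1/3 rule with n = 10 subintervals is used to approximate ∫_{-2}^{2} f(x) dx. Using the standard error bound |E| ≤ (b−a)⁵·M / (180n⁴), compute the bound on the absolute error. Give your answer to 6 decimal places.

|E| ≤ (4)⁵·16.2 / (180·10⁴) = 16588.8/1800000 = 0.009216.

0.009216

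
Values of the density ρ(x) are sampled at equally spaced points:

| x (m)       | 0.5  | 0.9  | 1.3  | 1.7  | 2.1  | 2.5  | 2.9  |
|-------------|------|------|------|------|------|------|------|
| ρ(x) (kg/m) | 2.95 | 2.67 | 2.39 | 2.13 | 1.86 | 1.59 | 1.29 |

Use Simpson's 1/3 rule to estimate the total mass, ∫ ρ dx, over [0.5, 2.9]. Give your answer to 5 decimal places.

h = 0.4, n = 6.
(h/3)·[y₀ + 4y₁ + 2y₂ + 4y₃ + 2y₄ + 4y₅ + y₆] = 0.133333·(38.30) = 5.10667.

5.10667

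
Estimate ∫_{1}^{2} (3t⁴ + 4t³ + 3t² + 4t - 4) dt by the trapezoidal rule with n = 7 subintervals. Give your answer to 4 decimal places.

h = (2 − 1)/7 = 0.142857.
Nodes t₀,…,t₇ = 1, 1.142857, 1.285714, 1.428571, 1.571429, 1.714286, 1.857143, 2.
f(t) = 3t⁴ + 4t³ + 3t² + 4t - 4: f₀=10, f₁=15.578509, f₂=22.801333, f₃=31.993336, f₄=43.509371, f₅=57.734277, f₆=75.082882, f₇=96.
(h/2)·[f₀ + 2f₁ + 2f₂ + 2f₃ + 2f₄ + 2f₅ + 2f₆ + f₇] = 0.071429·(599.399417) = 42.8142.

42.8142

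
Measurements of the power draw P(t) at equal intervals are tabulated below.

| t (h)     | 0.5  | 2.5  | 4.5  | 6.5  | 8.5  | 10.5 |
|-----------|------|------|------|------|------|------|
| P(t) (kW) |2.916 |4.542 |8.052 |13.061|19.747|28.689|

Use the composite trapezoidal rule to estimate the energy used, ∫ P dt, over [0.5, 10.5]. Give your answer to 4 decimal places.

h = 2, n = 5.
(h/2)·[y₀ + 2y₁ + 2y₂ + 2y₃ + 2y₄ + y₅] = 1·(122.409) = 122.4090.

122.4090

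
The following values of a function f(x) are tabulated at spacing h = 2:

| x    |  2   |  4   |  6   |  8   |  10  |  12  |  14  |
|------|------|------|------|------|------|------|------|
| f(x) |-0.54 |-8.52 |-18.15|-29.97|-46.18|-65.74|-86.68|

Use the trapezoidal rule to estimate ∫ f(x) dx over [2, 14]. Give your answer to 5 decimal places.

h = 2, n = 6.
(h/2)·[y₀ + 2y₁ + 2y₂ + 2y₃ + 2y₄ + 2y₅ + y₆] = 1·(-424.34) = -424.34000.

-424.34000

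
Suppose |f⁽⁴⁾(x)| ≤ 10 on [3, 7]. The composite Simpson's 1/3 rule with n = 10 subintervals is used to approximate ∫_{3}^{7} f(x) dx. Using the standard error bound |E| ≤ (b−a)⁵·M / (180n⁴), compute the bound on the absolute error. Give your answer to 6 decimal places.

0.005689

|E| ≤ (4)⁵·10 / (180·10⁴) = 10240/1800000 = 0.005689.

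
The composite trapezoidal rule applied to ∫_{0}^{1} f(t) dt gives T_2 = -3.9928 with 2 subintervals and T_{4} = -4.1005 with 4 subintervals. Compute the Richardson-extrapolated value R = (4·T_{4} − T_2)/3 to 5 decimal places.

R = (4·T_{4} − T_2) / 3 = (4·(-4.1005) − (-3.9928))/3 = (-12.4092)/3 = -4.13640.

-4.13640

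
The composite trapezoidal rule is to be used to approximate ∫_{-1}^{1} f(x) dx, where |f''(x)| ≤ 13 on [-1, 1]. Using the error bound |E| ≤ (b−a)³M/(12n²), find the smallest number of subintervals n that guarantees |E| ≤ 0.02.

21

Need 104/(12n²) ≤ 0.02.
n² ≥ 104/(12·0.02) = 433.333 ⇒ n ≥ 20.8167, so the smallest n is 21.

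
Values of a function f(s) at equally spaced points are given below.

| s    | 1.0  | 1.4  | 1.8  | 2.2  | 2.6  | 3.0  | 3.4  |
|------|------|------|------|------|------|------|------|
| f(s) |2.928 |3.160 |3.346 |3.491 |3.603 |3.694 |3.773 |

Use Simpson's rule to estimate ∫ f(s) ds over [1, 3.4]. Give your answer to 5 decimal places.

h = 0.4, n = 6.
(h/3)·[y₀ + 4y₁ + 2y₂ + 4y₃ + 2y₄ + 4y₅ + y₆] = 0.133333·(61.979) = 8.26387.

8.26387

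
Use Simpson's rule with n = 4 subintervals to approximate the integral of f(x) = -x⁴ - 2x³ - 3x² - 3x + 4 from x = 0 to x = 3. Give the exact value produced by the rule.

h = (3 − 0)/4 = 0.75.
Nodes x₀,…,x₄ = 0, 0.75, 1.5, 2.25, 3.
f(x) = -x⁴ - 2x³ - 3x² - 3x + 4: f₀=4, f₁=-1.09765625, f₂=-19.0625, f₃=-66.34765625, f₄=-167.
(h/3)·[f₀ + 4f₁ + 2f₂ + 4f₃ + f₄] = 0.25·(-470.90625) = -117.7265625.

-117.7265625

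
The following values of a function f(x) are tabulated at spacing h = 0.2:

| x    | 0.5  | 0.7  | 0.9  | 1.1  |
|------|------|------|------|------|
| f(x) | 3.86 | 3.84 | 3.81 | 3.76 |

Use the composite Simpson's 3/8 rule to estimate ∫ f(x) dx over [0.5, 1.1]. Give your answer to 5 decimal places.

2.29275

h = 0.2, n = 3.
(3h/8)·[y₀ + 3y₁ + 3y₂ + y₃] = 0.075·(30.57) = 2.29275.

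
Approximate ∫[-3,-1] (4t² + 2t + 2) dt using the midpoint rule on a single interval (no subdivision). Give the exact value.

M = (b−a)·f(-2) = 2·(14) = 28.

28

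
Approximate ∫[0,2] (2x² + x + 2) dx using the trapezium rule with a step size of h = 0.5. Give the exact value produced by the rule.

11.5

h = (2 − 0)/4 = 0.5.
Nodes x₀,…,x₄ = 0, 0.5, 1, 1.5, 2.
f(x) = 2x² + x + 2: f₀=2, f₁=3, f₂=5, f₃=8, f₄=12.
(h/2)·[f₀ + 2f₁ + 2f₂ + 2f₃ + f₄] = 0.25·(46) = 11.5.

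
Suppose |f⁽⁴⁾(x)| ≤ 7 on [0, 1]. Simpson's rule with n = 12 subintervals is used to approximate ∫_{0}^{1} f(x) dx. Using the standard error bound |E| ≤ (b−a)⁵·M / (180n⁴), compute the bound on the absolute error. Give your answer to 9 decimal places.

0.000001875

|E| ≤ (1)⁵·7 / (180·12⁴) = 7/3732480 = 0.000001875.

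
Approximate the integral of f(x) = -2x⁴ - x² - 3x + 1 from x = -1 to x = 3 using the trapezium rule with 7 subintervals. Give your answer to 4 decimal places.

-121.2178

h = (3 − (-1))/7 = 0.571429.
Nodes x₀,…,x₇ = -1, -0.428571, 0.142857, 0.714286, 1.285714, 1.857143, 2.428571, 3.
f(x) = -2x⁴ - x² - 3x + 1: f₀=1, f₁=2.034569, f₂=0.550187, f₃=-2.173678, f₄=-9.975427, f₅=-31.811329, f₆=-81.755519, f₇=-179.
(h/2)·[f₀ + 2f₁ + 2f₂ + 2f₃ + 2f₄ + 2f₅ + 2f₆ + f₇] = 0.285714·(-424.262391) = -121.2178.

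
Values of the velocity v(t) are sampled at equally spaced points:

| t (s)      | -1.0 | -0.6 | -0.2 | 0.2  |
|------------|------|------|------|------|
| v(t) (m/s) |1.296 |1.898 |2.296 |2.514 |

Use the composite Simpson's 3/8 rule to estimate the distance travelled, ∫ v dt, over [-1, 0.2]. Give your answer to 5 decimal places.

h = 0.4, n = 3.
(3h/8)·[y₀ + 3y₁ + 3y₂ + y₃] = 0.15·(16.392) = 2.45880.

2.45880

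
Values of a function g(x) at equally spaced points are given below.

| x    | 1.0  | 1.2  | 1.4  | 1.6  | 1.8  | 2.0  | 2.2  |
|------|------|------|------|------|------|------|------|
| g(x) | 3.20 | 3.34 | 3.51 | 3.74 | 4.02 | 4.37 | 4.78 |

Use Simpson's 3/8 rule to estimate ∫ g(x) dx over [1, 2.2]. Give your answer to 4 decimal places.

4.5885

h = 0.2, n = 6.
(3h/8)·[y₀ + 3y₁ + 3y₂ + 2y₃ + 3y₄ + 3y₅ + y₆] = 0.075·(61.18) = 4.5885.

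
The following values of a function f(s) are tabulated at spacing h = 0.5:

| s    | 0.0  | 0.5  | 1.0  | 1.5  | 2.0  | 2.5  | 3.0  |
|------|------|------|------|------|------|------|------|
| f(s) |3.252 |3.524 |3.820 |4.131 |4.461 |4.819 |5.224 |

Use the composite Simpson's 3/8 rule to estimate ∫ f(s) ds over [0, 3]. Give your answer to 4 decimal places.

h = 0.5, n = 6.
(3h/8)·[y₀ + 3y₁ + 3y₂ + 2y₃ + 3y₄ + 3y₅ + y₆] = 0.1875·(66.610) = 12.4894.

12.4894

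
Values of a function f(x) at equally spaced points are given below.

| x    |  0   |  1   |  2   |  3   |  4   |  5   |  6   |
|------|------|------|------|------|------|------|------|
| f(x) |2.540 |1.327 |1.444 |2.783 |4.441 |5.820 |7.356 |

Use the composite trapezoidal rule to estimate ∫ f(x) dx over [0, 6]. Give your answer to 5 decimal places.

20.76300

h = 1, n = 6.
(h/2)·[y₀ + 2y₁ + 2y₂ + 2y₃ + 2y₄ + 2y₅ + y₆] = 0.5·(41.526) = 20.76300.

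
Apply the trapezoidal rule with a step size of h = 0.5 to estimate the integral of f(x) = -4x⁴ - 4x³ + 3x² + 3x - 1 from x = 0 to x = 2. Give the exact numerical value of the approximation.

h = (2 − 0)/4 = 0.5.
Nodes x₀,…,x₄ = 0, 0.5, 1, 1.5, 2.
f(x) = -4x⁴ - 4x³ + 3x² + 3x - 1: f₀=-1, f₁=0.5, f₂=-3, f₃=-23.5, f₄=-79.
(h/2)·[f₀ + 2f₁ + 2f₂ + 2f₃ + f₄] = 0.25·(-132) = -33.

-33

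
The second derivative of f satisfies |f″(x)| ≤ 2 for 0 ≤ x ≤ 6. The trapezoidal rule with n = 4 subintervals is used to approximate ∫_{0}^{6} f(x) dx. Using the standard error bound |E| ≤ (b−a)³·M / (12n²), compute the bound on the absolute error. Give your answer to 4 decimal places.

2.2500

|E| ≤ (6)³·2 / (12·4²) = 432/192 = 2.2500.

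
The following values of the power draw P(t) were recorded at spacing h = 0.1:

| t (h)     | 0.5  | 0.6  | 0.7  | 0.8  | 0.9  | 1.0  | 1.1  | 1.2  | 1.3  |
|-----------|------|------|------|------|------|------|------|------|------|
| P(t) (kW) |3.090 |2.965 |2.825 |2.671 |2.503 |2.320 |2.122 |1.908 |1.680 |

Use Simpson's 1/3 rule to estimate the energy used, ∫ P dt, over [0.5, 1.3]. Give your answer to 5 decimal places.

h = 0.1, n = 8.
(h/3)·[y₀ + 4y₁ + 2y₂ + 4y₃ + 2y₄ + 4y₅ + 2y₆ + 4y₇ + y₈] = 0.033333·(59.126) = 1.97087.

1.97087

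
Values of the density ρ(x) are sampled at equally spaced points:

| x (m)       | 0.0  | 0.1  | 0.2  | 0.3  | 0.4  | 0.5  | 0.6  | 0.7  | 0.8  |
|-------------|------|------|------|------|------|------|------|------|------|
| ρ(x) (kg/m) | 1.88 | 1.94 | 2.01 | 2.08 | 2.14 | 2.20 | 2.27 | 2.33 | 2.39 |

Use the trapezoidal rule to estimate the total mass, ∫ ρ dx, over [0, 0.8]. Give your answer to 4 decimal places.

1.7105

h = 0.1, n = 8.
(h/2)·[y₀ + 2y₁ + 2y₂ + 2y₃ + 2y₄ + 2y₅ + 2y₆ + 2y₇ + y₈] = 0.05·(34.21) = 1.7105.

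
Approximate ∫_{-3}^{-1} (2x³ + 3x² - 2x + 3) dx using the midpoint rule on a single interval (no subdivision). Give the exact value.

M = (b−a)·f(-2) = 2·(3) = 6.

6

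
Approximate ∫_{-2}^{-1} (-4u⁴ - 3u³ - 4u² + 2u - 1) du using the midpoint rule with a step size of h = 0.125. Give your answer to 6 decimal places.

h = (-1 − (-2))/8 = 0.125.
Midpoints m₁,…,m₈ = -1.9375, -1.8125, -1.6875, -1.5625, -1.4375, -1.3125, -1.1875, -1.0625.
f(m₁)=-54.43829345703125, f(m₂)=-43.07159423828125, f(m₃)=-33.78594970703125, f(m₄)=-26.28839111328125, f(m₅)=-20.30938720703125, f(m₆)=-15.60284423828125, f(m₇)=-11.94610595703125, f(m₈)=-9.13995361328125.
h·[f(m₁) + f(m₂) + f(m₃) + f(m₄) + f(m₅) + f(m₆) + f(m₇) + f(m₈)] = 0.125·(-214.58251953125) = -26.822815.

-26.822815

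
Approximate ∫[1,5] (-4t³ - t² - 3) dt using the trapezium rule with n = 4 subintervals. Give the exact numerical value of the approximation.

-702

h = (5 − 1)/4 = 1.
Nodes t₀,…,t₄ = 1, 2, 3, 4, 5.
f(t) = -4t³ - t² - 3: f₀=-8, f₁=-39, f₂=-120, f₃=-275, f₄=-528.
(h/2)·[f₀ + 2f₁ + 2f₂ + 2f₃ + f₄] = 0.5·(-1404) = -702.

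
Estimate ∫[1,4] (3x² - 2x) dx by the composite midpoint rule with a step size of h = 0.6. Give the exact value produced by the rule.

h = (4 − 1)/5 = 0.6.
Midpoints m₁,…,m₅ = 1.3, 1.9, 2.5, 3.1, 3.7.
f(m₁)=2.47, f(m₂)=7.03, f(m₃)=13.75, f(m₄)=22.63, f(m₅)=33.67.
h·[f(m₁) + f(m₂) + f(m₃) + f(m₄) + f(m₅)] = 0.6·(79.55) = 47.73.

47.73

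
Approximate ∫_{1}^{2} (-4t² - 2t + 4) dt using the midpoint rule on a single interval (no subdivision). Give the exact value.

-8

M = (b−a)·f(1.5) = 1·(-8) = -8.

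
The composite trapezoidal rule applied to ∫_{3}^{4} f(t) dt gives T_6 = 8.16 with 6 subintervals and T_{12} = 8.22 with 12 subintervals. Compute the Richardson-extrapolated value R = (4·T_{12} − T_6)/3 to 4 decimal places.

8.2400

R = (4·T_{12} − T_6) / 3 = (4·8.22 − 8.16)/3 = (24.72)/3 = 8.2400.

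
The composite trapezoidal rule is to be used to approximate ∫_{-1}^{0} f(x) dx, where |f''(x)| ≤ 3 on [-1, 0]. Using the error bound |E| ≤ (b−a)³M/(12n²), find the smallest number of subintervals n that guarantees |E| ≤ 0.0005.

Need 3/(12n²) ≤ 0.0005.
n² ≥ 3/(12·0.0005) = 500 ⇒ n ≥ 22.3607, so the smallest n is 23.

23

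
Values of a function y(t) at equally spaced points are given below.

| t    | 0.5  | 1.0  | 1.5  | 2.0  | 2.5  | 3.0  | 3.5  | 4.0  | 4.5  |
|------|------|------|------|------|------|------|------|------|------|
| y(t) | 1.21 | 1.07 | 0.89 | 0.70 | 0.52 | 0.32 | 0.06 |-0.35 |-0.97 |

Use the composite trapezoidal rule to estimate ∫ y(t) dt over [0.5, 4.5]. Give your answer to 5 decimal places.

1.66500

h = 0.5, n = 8.
(h/2)·[y₀ + 2y₁ + 2y₂ + 2y₃ + 2y₄ + 2y₅ + 2y₆ + 2y₇ + y₈] = 0.25·(6.66) = 1.66500.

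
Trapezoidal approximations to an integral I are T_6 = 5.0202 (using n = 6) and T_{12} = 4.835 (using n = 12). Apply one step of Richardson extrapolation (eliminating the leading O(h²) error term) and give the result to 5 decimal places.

4.77327

R = (4·T_{12} − T_6) / 3 = (4·4.835 − 5.0202)/3 = (14.3198)/3 = 4.77327.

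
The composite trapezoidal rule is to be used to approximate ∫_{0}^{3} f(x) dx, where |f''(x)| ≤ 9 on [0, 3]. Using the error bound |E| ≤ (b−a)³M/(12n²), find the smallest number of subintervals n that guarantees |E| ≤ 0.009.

48

Need 243/(12n²) ≤ 0.009.
n² ≥ 243/(12·0.009) = 2250 ⇒ n ≥ 47.4342, so the smallest n is 48.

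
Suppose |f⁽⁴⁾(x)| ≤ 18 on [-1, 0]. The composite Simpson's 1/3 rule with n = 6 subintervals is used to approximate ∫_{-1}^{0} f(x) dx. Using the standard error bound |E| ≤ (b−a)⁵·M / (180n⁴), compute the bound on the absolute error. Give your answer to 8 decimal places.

0.00007716

|E| ≤ (1)⁵·18 / (180·6⁴) = 18/233280 = 0.00007716.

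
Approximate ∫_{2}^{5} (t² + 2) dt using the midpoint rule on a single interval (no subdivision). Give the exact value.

M = (b−a)·f(3.5) = 3·(14.25) = 42.75.

42.75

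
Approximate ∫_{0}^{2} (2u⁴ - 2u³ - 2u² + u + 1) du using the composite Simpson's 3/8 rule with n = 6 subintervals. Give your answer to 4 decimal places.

h = (2 − 0)/6 = 0.333333.
Nodes u₀,…,u₆ = 0, 0.333333, 0.666667, 1, 1.333333, 1.666667, 2.
f(u) = 2u⁴ - 2u³ - 2u² + u + 1: f₀=1, f₁=1.061728, f₂=0.580247, f₃=0, f₄=0.358025, f₅=3.283951, f₆=11.
(3h/8)·[f₀ + 3f₁ + 3f₂ + 2f₃ + 3f₄ + 3f₅ + f₆] = 0.125·(27.851852) = 3.4815.

3.4815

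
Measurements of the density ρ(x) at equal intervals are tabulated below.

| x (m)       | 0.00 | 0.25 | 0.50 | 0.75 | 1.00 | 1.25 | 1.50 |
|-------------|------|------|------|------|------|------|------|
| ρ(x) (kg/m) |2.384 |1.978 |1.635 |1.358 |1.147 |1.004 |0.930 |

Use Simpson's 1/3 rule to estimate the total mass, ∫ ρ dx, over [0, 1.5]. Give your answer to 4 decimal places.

2.1865

h = 0.25, n = 6.
(h/3)·[y₀ + 4y₁ + 2y₂ + 4y₃ + 2y₄ + 4y₅ + y₆] = 0.083333·(26.238) = 2.1865.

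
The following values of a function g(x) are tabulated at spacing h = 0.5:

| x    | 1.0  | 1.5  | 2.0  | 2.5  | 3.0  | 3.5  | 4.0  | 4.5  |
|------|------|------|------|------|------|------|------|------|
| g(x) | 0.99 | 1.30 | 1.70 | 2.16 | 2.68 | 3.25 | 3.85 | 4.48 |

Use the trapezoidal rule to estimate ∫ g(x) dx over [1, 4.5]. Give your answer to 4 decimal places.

8.8375

h = 0.5, n = 7.
(h/2)·[y₀ + 2y₁ + 2y₂ + 2y₃ + 2y₄ + 2y₅ + 2y₆ + y₇] = 0.25·(35.35) = 8.8375.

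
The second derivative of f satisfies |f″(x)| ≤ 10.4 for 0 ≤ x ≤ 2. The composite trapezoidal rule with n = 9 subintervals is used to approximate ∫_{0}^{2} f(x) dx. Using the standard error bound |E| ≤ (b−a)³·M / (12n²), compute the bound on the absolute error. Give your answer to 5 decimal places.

|E| ≤ (2)³·10.4 / (12·9²) = 83.2/972 = 0.08560.

0.08560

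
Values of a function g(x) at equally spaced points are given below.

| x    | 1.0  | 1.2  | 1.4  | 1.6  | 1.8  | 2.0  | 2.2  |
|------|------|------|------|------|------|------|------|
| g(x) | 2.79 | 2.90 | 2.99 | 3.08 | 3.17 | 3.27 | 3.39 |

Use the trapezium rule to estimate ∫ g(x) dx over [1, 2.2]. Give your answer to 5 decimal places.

3.70000

h = 0.2, n = 6.
(h/2)·[y₀ + 2y₁ + 2y₂ + 2y₃ + 2y₄ + 2y₅ + y₆] = 0.1·(37.00) = 3.70000.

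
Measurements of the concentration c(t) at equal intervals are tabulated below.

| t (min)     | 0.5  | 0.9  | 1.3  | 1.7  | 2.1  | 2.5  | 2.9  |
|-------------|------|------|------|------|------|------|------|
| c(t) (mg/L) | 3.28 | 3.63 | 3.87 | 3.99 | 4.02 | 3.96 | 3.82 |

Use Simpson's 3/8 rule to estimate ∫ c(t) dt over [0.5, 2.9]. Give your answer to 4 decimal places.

9.2280

h = 0.4, n = 6.
(3h/8)·[y₀ + 3y₁ + 3y₂ + 2y₃ + 3y₄ + 3y₅ + y₆] = 0.15·(61.52) = 9.2280.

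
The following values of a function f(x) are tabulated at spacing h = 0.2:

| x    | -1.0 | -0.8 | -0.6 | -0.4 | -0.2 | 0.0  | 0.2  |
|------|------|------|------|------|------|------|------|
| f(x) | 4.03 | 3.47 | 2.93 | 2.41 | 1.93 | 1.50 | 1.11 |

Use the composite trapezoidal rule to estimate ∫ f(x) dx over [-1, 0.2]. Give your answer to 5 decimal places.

h = 0.2, n = 6.
(h/2)·[y₀ + 2y₁ + 2y₂ + 2y₃ + 2y₄ + 2y₅ + y₆] = 0.1·(29.62) = 2.96200.

2.96200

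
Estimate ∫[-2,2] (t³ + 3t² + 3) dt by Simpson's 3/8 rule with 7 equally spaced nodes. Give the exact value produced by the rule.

h = (2 − (-2))/6 = 0.666667.
Nodes t₀,…,t₆ = -2, -1.333333, -0.666667, 0, 0.666667, 1.333333, 2.
f(t) = t³ + 3t² + 3: f₀=7, f₁=5.962963, f₂=4.037037, f₃=3, f₄=4.629630, f₅=10.703704, f₆=23.
(3h/8)·[f₀ + 3f₁ + 3f₂ + 2f₃ + 3f₄ + 3f₅ + f₆] = 0.25·(112) = 28.

28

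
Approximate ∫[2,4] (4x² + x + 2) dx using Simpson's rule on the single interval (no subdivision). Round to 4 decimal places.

84.6667

S = (b−a)/6 · [f(2) + 4f(3) + f(4)] = 0.333333·[20 + 4·41 + 70] = 84.6667.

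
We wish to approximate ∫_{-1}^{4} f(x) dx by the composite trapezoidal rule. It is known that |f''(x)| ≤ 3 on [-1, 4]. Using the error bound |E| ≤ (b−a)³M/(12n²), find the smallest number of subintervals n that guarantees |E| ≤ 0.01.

Need 375/(12n²) ≤ 0.01.
n² ≥ 375/(12·0.01) = 3125 ⇒ n ≥ 55.9017, so the smallest n is 56.

56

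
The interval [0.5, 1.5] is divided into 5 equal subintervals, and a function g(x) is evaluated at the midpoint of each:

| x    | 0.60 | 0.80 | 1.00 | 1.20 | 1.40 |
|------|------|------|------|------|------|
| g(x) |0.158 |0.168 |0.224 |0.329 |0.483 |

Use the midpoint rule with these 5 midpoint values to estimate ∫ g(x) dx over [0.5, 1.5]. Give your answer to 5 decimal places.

0.27240

h = 0.2, n = 5.
h·[y(m₁) + y(m₂) + y(m₃) + y(m₄) + y(m₅)] = 0.2·(1.362) = 0.27240.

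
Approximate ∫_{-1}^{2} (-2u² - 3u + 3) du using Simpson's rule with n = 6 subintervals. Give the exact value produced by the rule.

-1.5

h = (2 − (-1))/6 = 0.5.
Nodes u₀,…,u₆ = -1, -0.5, 0, 0.5, 1, 1.5, 2.
f(u) = -2u² - 3u + 3: f₀=4, f₁=4, f₂=3, f₃=1, f₄=-2, f₅=-6, f₆=-11.
(h/3)·[f₀ + 4f₁ + 2f₂ + 4f₃ + 2f₄ + 4f₅ + f₆] = 0.166667·(-9) = -1.5.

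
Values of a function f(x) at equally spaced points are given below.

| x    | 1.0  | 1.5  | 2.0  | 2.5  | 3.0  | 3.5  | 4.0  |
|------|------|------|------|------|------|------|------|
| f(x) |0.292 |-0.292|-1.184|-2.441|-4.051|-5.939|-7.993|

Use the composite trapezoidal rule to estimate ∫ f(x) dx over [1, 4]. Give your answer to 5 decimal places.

h = 0.5, n = 6.
(h/2)·[y₀ + 2y₁ + 2y₂ + 2y₃ + 2y₄ + 2y₅ + y₆] = 0.25·(-35.515) = -8.87875.

-8.87875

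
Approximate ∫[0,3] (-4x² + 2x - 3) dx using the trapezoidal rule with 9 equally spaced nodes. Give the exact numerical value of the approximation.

h = (3 − 0)/8 = 0.375.
Nodes x₀,…,x₈ = 0, 0.375, 0.75, 1.125, 1.5, 1.875, 2.25, 2.625, 3.
f(x) = -4x² + 2x - 3: f₀=-3, f₁=-2.8125, f₂=-3.75, f₃=-5.8125, f₄=-9, f₅=-13.3125, f₆=-18.75, f₇=-25.3125, f₈=-33.
(h/2)·[f₀ + 2f₁ + 2f₂ + 2f₃ + 2f₄ + 2f₅ + 2f₆ + 2f₇ + f₈] = 0.1875·(-193.5) = -36.28125.

-36.28125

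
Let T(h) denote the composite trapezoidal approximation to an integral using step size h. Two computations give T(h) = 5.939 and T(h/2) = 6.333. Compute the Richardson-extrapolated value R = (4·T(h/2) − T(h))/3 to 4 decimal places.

R = (4·T(h/2) − T(h)) / 3 = (4·6.333 − 5.939)/3 = (19.393)/3 = 6.4643.

6.4643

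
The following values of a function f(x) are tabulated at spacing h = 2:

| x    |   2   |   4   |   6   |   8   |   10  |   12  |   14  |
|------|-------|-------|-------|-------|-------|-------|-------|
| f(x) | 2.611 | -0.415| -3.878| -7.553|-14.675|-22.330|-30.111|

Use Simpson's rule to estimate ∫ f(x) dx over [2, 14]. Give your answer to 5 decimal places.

-123.86533

h = 2, n = 6.
(h/3)·[y₀ + 4y₁ + 2y₂ + 4y₃ + 2y₄ + 4y₅ + y₆] = 0.666667·(-185.798) = -123.86533.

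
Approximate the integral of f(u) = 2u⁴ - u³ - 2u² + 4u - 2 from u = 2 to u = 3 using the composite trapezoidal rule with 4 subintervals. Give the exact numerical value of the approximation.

64.17578125

h = (3 − 2)/4 = 0.25.
Nodes u₀,…,u₄ = 2, 2.25, 2.5, 2.75, 3.
f(u) = 2u⁴ - u³ - 2u² + 4u - 2: f₀=22, f₁=36.7421875, f₂=58, f₃=87.4609375, f₄=127.
(h/2)·[f₀ + 2f₁ + 2f₂ + 2f₃ + f₄] = 0.125·(513.40625) = 64.17578125.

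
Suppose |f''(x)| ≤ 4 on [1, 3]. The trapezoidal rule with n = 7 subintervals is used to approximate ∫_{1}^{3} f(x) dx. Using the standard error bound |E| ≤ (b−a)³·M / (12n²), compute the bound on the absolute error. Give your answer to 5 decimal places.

|E| ≤ (2)³·4 / (12·7²) = 32/588 = 0.05442.

0.05442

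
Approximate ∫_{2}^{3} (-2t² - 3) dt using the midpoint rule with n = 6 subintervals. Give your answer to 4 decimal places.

h = (3 − 2)/6 = 0.166667.
Midpoints m₁,…,m₆ = 2.083333, 2.25, 2.416667, 2.583333, 2.75, 2.916667.
f(m₁)=-11.680556, f(m₂)=-13.125, f(m₃)=-14.680556, f(m₄)=-16.347222, f(m₅)=-18.125, f(m₆)=-20.013889.
h·[f(m₁) + f(m₂) + f(m₃) + f(m₄) + f(m₅) + f(m₆)] = 0.166667·(-93.972222) = -15.6620.

-15.6620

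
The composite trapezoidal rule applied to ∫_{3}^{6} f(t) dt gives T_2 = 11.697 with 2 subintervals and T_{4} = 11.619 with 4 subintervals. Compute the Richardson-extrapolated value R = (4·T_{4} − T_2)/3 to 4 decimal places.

R = (4·T_{4} − T_2) / 3 = (4·11.619 − 11.697)/3 = (34.779)/3 = 11.5930.

11.5930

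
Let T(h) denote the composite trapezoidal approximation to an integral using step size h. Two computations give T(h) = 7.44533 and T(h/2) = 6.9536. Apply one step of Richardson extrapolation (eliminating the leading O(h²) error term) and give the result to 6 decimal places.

R = (4·T(h/2) − T(h)) / 3 = (4·6.9536 − 7.44533)/3 = (20.36907)/3 = 6.789690.

6.789690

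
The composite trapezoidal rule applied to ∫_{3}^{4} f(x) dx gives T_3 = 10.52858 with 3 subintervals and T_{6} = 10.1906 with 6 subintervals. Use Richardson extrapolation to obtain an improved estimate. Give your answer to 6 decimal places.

R = (4·T_{6} − T_3) / 3 = (4·10.1906 − 10.52858)/3 = (30.23382)/3 = 10.077940.

10.077940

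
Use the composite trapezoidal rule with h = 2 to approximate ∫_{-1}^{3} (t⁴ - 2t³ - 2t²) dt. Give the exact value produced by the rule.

4

h = (3 − (-1))/2 = 2.
Nodes t₀,…,t₂ = -1, 1, 3.
f(t) = t⁴ - 2t³ - 2t²: f₀=1, f₁=-3, f₂=9.
(h/2)·[f₀ + 2f₁ + f₂] = 1·(4) = 4.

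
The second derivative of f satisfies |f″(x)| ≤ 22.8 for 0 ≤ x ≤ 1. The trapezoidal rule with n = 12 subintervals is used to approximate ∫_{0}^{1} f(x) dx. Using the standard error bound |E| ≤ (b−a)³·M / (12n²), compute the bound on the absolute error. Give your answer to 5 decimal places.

0.01319

|E| ≤ (1)³·22.8 / (12·12²) = 22.8/1728 = 0.01319.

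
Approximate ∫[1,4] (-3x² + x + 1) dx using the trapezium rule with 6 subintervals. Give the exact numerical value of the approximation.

-52.875

h = (4 − 1)/6 = 0.5.
Nodes x₀,…,x₆ = 1, 1.5, 2, 2.5, 3, 3.5, 4.
f(x) = -3x² + x + 1: f₀=-1, f₁=-4.25, f₂=-9, f₃=-15.25, f₄=-23, f₅=-32.25, f₆=-43.
(h/2)·[f₀ + 2f₁ + 2f₂ + 2f₃ + 2f₄ + 2f₅ + f₆] = 0.25·(-211.5) = -52.875.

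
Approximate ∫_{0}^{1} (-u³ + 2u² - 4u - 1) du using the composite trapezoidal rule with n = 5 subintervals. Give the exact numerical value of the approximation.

-2.58

h = (1 − 0)/5 = 0.2.
Nodes u₀,…,u₅ = 0, 0.2, 0.4, 0.6, 0.8, 1.
f(u) = -u³ + 2u² - 4u - 1: f₀=-1, f₁=-1.728, f₂=-2.344, f₃=-2.896, f₄=-3.432, f₅=-4.
(h/2)·[f₀ + 2f₁ + 2f₂ + 2f₃ + 2f₄ + f₅] = 0.1·(-25.8) = -2.58.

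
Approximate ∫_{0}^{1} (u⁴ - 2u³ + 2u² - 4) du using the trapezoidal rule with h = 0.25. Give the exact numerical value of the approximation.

-3.623046875

h = (1 − 0)/4 = 0.25.
Nodes u₀,…,u₄ = 0, 0.25, 0.5, 0.75, 1.
f(u) = u⁴ - 2u³ + 2u² - 4: f₀=-4, f₁=-3.90234375, f₂=-3.6875, f₃=-3.40234375, f₄=-3.
(h/2)·[f₀ + 2f₁ + 2f₂ + 2f₃ + f₄] = 0.125·(-28.984375) = -3.623046875.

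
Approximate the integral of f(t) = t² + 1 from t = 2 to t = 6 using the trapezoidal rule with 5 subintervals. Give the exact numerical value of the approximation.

h = (6 − 2)/5 = 0.8.
Nodes t₀,…,t₅ = 2, 2.8, 3.6, 4.4, 5.2, 6.
f(t) = t² + 1: f₀=5, f₁=8.84, f₂=13.96, f₃=20.36, f₄=28.04, f₅=37.
(h/2)·[f₀ + 2f₁ + 2f₂ + 2f₃ + 2f₄ + f₅] = 0.4·(184.4) = 73.76.

73.76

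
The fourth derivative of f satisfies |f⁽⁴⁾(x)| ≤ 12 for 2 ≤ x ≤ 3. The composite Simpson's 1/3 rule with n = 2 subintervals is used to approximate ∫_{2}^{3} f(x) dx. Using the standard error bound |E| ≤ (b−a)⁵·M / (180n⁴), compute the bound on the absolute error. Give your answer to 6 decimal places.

0.004167

|E| ≤ (1)⁵·12 / (180·2⁴) = 12/2880 = 0.004167.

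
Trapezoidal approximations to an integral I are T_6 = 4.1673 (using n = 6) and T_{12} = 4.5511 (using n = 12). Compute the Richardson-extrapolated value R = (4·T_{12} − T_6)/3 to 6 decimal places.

4.679033

R = (4·T_{12} − T_6) / 3 = (4·4.5511 − 4.1673)/3 = (14.0371)/3 = 4.679033.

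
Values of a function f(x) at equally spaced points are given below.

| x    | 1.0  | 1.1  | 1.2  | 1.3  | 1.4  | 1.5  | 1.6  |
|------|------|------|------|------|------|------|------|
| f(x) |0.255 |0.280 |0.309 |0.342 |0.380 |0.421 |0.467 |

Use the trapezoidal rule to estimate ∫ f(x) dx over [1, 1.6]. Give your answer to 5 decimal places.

0.20930

h = 0.1, n = 6.
(h/2)·[y₀ + 2y₁ + 2y₂ + 2y₃ + 2y₄ + 2y₅ + y₆] = 0.05·(4.186) = 0.20930.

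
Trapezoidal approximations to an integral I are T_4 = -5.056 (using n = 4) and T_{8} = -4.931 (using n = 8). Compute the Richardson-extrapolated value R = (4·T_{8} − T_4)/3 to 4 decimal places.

R = (4·T_{8} − T_4) / 3 = (4·(-4.931) − (-5.056))/3 = (-14.668)/3 = -4.8893.

-4.8893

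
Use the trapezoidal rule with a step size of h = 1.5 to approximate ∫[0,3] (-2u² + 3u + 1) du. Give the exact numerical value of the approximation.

h = (3 − 0)/2 = 1.5.
Nodes u₀,…,u₂ = 0, 1.5, 3.
f(u) = -2u² + 3u + 1: f₀=1, f₁=1, f₂=-8.
(h/2)·[f₀ + 2f₁ + f₂] = 0.75·(-5) = -3.75.

-3.75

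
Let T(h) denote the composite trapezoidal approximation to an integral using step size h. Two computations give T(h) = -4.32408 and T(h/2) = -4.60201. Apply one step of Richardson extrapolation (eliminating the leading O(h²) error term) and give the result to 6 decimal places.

R = (4·T(h/2) − T(h)) / 3 = (4·(-4.60201) − (-4.32408))/3 = (-14.08396)/3 = -4.694653.

-4.694653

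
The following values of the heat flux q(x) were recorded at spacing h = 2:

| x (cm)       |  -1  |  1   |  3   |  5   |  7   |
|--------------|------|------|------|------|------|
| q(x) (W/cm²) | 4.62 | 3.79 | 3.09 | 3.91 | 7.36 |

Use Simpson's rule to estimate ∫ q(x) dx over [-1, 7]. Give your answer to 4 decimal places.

32.6400

h = 2, n = 4.
(h/3)·[y₀ + 4y₁ + 2y₂ + 4y₃ + y₄] = 0.666667·(48.96) = 32.6400.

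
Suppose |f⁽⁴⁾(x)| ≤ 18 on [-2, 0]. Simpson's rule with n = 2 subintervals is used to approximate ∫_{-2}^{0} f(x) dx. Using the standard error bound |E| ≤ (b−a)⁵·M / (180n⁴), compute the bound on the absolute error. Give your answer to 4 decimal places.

|E| ≤ (2)⁵·18 / (180·2⁴) = 576/2880 = 0.2000.

0.2000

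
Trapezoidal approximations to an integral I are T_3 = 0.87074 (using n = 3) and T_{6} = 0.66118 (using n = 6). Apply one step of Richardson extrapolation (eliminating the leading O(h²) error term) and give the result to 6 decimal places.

0.591327

R = (4·T_{6} − T_3) / 3 = (4·0.66118 − 0.87074)/3 = (1.77398)/3 = 0.591327.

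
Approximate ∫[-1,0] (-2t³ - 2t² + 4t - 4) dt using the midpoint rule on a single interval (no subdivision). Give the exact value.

-6.25

M = (b−a)·f(-0.5) = 1·(-6.25) = -6.25.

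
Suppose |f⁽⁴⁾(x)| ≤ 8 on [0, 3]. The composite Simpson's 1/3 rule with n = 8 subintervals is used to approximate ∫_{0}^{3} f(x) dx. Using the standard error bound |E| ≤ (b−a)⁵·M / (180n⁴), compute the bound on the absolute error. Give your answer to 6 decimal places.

|E| ≤ (3)⁵·8 / (180·8⁴) = 1944/737280 = 0.002637.

0.002637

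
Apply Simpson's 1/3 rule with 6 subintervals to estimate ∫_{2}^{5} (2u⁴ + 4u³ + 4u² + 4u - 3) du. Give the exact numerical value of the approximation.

h = (5 − 2)/6 = 0.5.
Nodes u₀,…,u₆ = 2, 2.5, 3, 3.5, 4, 4.5, 5.
f(u) = 2u⁴ + 4u³ + 4u² + 4u - 3: f₀=85, f₁=172.625, f₂=315, f₃=531.625, f₄=845, f₅=1280.625, f₆=1867.
(h/3)·[f₀ + 4f₁ + 2f₂ + 4f₃ + 2f₄ + 4f₅ + f₆] = 0.166667·(12211.5) = 2035.25.

2035.25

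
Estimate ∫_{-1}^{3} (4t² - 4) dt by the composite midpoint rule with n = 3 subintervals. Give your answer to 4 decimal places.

h = (3 − (-1))/3 = 1.333333.
Midpoints m₁,…,m₃ = -0.333333, 1, 2.333333.
f(m₁)=-3.555556, f(m₂)=0, f(m₃)=17.777778.
h·[f(m₁) + f(m₂) + f(m₃)] = 1.333333·(14.222222) = 18.9630.

18.9630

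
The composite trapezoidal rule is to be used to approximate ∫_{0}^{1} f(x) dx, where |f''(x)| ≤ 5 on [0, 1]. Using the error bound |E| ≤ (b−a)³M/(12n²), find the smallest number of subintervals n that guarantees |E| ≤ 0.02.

Need 5/(12n²) ≤ 0.02.
n² ≥ 5/(12·0.02) = 20.8333 ⇒ n ≥ 4.5644, so the smallest n is 5.

5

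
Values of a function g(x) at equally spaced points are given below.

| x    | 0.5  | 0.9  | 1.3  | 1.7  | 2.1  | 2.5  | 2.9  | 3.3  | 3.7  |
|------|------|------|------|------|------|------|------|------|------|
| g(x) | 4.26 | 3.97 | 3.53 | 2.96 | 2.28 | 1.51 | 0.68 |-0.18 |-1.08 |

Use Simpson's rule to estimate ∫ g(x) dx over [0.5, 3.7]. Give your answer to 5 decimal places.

6.56000

h = 0.4, n = 8.
(h/3)·[y₀ + 4y₁ + 2y₂ + 4y₃ + 2y₄ + 4y₅ + 2y₆ + 4y₇ + y₈] = 0.133333·(49.20) = 6.56000.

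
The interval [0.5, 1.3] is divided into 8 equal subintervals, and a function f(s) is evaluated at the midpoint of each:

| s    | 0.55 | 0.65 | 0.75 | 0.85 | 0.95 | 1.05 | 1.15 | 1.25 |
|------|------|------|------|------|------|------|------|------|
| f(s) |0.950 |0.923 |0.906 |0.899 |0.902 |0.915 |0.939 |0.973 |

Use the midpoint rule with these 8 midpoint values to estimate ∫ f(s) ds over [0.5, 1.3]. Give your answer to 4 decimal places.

0.7407

h = 0.1, n = 8.
h·[y(m₁) + y(m₂) + y(m₃) + y(m₄) + y(m₅) + y(m₆) + y(m₇) + y(m₈)] = 0.1·(7.407) = 0.7407.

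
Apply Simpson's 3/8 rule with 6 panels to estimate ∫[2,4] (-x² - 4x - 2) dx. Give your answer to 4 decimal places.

h = (4 − 2)/6 = 0.333333.
Nodes x₀,…,x₆ = 2, 2.333333, 2.666667, 3, 3.333333, 3.666667, 4.
f(x) = -x² - 4x - 2: f₀=-14, f₁=-16.777778, f₂=-19.777778, f₃=-23, f₄=-26.444444, f₅=-30.111111, f₆=-34.
(3h/8)·[f₀ + 3f₁ + 3f₂ + 2f₃ + 3f₄ + 3f₅ + f₆] = 0.125·(-373.333333) = -46.6667.

-46.6667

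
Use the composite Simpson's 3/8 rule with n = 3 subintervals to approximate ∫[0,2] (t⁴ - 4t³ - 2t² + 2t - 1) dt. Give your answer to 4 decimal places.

h = (2 − 0)/3 = 0.666667.
Nodes t₀,…,t₃ = 0, 0.666667, 1.333333, 2.
f(t) = t⁴ - 4t³ - 2t² + 2t - 1: f₀=-1, f₁=-1.543210, f₂=-8.209877, f₃=-21.
(3h/8)·[f₀ + 3f₁ + 3f₂ + f₃] = 0.25·(-51.259259) = -12.8148.

-12.8148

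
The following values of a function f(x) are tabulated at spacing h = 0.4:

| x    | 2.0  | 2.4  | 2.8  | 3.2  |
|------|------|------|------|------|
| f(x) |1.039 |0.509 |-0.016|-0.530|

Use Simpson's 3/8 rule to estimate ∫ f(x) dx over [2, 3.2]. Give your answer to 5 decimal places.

h = 0.4, n = 3.
(3h/8)·[y₀ + 3y₁ + 3y₂ + y₃] = 0.15·(1.988) = 0.29820.

0.29820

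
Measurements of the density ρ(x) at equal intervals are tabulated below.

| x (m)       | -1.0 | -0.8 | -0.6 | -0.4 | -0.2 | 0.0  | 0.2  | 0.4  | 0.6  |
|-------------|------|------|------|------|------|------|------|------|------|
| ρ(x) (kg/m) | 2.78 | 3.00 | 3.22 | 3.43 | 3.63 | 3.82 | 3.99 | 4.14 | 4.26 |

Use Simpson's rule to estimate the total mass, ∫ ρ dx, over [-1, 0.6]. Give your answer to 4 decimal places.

h = 0.2, n = 8.
(h/3)·[y₀ + 4y₁ + 2y₂ + 4y₃ + 2y₄ + 4y₅ + 2y₆ + 4y₇ + y₈] = 0.066667·(86.28) = 5.7520.

5.7520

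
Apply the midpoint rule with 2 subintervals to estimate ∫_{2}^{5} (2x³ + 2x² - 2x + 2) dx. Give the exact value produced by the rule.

h = (5 − 2)/2 = 1.5.
Midpoints m₁,…,m₂ = 2.75, 4.25.
f(m₁)=53.21875, f(m₂)=183.15625.
h·[f(m₁) + f(m₂)] = 1.5·(236.375) = 354.5625.

354.5625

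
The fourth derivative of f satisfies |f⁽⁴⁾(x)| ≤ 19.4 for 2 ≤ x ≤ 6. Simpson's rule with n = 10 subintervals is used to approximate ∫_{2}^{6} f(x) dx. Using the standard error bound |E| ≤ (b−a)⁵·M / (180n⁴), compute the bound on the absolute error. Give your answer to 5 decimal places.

0.01104

|E| ≤ (4)⁵·19.4 / (180·10⁴) = 19865.6/1800000 = 0.01104.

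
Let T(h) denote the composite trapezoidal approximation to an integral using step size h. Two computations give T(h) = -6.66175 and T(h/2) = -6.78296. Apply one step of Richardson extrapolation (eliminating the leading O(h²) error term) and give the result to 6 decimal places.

-6.823363

R = (4·T(h/2) − T(h)) / 3 = (4·(-6.78296) − (-6.66175))/3 = (-20.47009)/3 = -6.823363.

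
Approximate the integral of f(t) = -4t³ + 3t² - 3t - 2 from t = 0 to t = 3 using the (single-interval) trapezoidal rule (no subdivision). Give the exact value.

T = (b−a)/2 · [f(0) + f(3)] = 1.5·[(-2) + (-92)] = -141.

-141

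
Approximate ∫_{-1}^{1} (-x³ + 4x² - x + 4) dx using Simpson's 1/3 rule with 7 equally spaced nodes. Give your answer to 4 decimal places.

h = (1 − (-1))/6 = 0.333333.
Nodes x₀,…,x₆ = -1, -0.666667, -0.333333, 0, 0.333333, 0.666667, 1.
f(x) = -x³ + 4x² - x + 4: f₀=10, f₁=6.740741, f₂=4.814815, f₃=4, f₄=4.074074, f₅=4.814815, f₆=6.
(h/3)·[f₀ + 4f₁ + 2f₂ + 4f₃ + 2f₄ + 4f₅ + f₆] = 0.111111·(96) = 10.6667.

10.6667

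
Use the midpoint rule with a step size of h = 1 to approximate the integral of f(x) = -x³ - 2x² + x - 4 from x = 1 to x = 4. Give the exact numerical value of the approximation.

h = (4 − 1)/3 = 1.
Midpoints m₁,…,m₃ = 1.5, 2.5, 3.5.
f(m₁)=-10.375, f(m₂)=-29.625, f(m₃)=-67.875.
h·[f(m₁) + f(m₂) + f(m₃)] = 1·(-107.875) = -107.875.

-107.875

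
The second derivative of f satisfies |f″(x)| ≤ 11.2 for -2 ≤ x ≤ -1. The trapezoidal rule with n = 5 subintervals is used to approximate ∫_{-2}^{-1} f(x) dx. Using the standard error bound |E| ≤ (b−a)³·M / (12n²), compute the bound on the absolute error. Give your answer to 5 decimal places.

|E| ≤ (1)³·11.2 / (12·5²) = 11.2/300 = 0.03733.

0.03733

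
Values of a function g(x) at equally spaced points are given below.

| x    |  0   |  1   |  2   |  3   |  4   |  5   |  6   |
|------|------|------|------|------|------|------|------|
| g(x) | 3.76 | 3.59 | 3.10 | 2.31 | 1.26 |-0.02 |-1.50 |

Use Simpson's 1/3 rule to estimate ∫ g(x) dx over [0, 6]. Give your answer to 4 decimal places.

h = 1, n = 6.
(h/3)·[y₀ + 4y₁ + 2y₂ + 4y₃ + 2y₄ + 4y₅ + y₆] = 0.333333·(34.50) = 11.5000.

11.5000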